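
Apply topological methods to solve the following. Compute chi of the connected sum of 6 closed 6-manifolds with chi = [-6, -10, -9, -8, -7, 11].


For n-manifolds: chi(A#B) = chi(A) + chi(B) - chi(S^6).
chi(S^6) = 1 + (-1)^6 = 2.
chi(#) = (sum chi_i) - (6-1)*chi(S^6) = -29 - 5*2 = -39

-39


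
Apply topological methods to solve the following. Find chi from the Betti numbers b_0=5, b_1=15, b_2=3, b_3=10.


chi = sum_k (-1)^k b_k.
= (5) + (-15) + (3) + (-10)
= -17

-17


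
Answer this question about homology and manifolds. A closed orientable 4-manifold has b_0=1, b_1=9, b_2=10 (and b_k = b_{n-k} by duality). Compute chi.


By Poincare duality b_k = b_{4-k}, so full Betti numbers: b_0=1, b_1=9, b_2=10, b_3=9, b_4=1.
chi = sum (-1)^k b_k = -6

-6


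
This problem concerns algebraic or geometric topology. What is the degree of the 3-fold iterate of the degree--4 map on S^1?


deg(f) = -4. Degree is multiplicative: deg(f^3) = (deg f)^3.
deg(f^3) = (-4)^3 = -64

-64


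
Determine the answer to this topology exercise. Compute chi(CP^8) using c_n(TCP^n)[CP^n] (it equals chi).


For any closed oriented manifold, <e(TM),[M]> = chi(M).
chi(CP^8) = 8+1 = 9

9


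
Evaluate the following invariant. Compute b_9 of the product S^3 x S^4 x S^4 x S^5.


Each S^d has Poincare polynomial 1 + t^d.
The product S^3 x S^4 x S^4 x S^5 has Poincare polynomial prod(1+t^d_i).
Expanding: b_0=1, b_3=1, b_4=2, b_5=1, b_7=2, b_8=2, b_9=2, b_11=1, b_12=2, b_13=1, b_16=1.
b_9 = 2

2


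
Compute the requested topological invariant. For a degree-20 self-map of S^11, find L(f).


On S^11: L(f) = tr(f_0*) + (-1)^11 tr(f_11*) = 1 + (-1)^11 * deg(f).
L(f) = 1 + (-1)^11 * 20 = 1 + -20 = -19

-19


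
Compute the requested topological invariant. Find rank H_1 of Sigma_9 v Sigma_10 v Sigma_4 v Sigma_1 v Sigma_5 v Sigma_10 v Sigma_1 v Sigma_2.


For a wedge X v Y: reduced H_k(X v Y) = H_k(X) + H_k(Y).
Each Sigma_g contributes b_1 = 2g.
b_1 = 18 + 20 + 8 + 2 + 10 + 20 + 2 + 4 = 84

84


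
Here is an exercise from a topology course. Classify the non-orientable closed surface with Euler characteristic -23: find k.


chi = 2 - k for closed non-orientable surfaces with k crosscaps.
-23 = 2 - k
k = 2 - (-23) = 25

25


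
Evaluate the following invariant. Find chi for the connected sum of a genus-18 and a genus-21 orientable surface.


chi(Sigma_18) = 2 - 2*18 = -34
chi(Sigma_21) = 2 - 2*21 = -40
For surfaces: chi(A#B) = chi(A) + chi(B) - 2.
chi = -34 + -40 - 2 = -76

-76


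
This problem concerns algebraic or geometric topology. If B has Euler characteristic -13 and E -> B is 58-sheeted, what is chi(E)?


For a finite covering: chi(E) = (number of sheets) * chi(B).
chi(E) = 58 * (-13) = -754

-754


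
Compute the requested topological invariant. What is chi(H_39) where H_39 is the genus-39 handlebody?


A genus-g handlebody deformation retracts to a wedge of g circles.
chi(vee_g S^1) = 1 - g.
chi(H_39) = 1 - 39 = -38

-38


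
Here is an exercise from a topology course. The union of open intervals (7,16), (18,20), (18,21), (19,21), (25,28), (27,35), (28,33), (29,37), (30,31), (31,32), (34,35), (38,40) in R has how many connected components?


Sort and merge overlapping open intervals.
Merged: (7,16), (18,21), (25,37), (38,40).
Number of components = 4

4


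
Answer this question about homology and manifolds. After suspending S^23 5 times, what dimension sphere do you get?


Each suspension raises dimension by 1: Sigma S^n = S^{n+1}.
Sigma^5 S^23 = S^{23+5} = S^28

28


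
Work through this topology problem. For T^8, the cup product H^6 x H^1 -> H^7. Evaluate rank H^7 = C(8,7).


Cup product: H^p x H^q -> H^{p+q}; here p+q = 6+1 = 7.
rank H^k(T^n) = C(n,k).
C(8,7) = 8

8


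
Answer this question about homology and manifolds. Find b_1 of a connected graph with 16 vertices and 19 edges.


For a connected graph: rank(pi_1) = b_1 = E - V + 1 = 1 - chi.
chi = V - E = 16 - 19 = -3.
rank = 1 - (-3) = 19 - 16 + 1 = 4

4


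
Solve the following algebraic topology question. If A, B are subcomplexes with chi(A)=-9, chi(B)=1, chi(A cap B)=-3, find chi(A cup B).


chi(A cup B) = chi(A) + chi(B) - chi(A cap B)
= -9 + (1) - (-3)
= -5

-5


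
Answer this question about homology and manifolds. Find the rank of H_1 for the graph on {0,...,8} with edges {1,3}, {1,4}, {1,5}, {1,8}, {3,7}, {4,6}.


b_1 = E - V + (number of components).
E = 6, V = 9, components = 3.
b_1 = 6 - 9 + 3 = 0

0


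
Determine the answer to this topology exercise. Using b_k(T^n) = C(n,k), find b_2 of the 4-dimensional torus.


By the Kunneth formula, b_k(T^n) = C(n,k).
b_2(T^4) = C(4,2).
C(4,2) = 4!/(2!*2!) = 6

6


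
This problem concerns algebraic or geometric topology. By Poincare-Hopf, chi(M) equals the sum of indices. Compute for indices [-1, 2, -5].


Poincare-Hopf: chi(M) = sum of indices of zeros.
chi = (-1) + (2) + (-5) = -4

-4


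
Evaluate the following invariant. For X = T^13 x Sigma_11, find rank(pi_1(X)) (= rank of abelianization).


pi_1(A x B) = pi_1(A) x pi_1(B); rank of abelianization = b_1.
b_1(T^13) = 13, b_1(Sigma_11) = 2*11 = 22.
b_1(product) = 13 + 22 = 35

35


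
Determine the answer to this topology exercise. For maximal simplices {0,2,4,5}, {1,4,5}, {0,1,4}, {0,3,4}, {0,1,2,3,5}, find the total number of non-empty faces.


Each maximal simplex on m vertices has 2^m - 1 nonempty faces.
Take the union (dedupe shared faces).
Total distinct faces = 44

44


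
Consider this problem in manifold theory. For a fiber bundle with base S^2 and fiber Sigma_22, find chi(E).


chi(S^2) = 2 (n even), chi(Sigma_22) = 2 - 2*22 = -42.
chi(E) = 2 * (-42) = -84

-84


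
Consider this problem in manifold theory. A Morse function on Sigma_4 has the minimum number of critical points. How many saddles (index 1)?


A perfect Morse function has m_k = b_k.
For Sigma_4: b_0=1, b_1=2g=8, b_2=1.
Saddles m_1 = 2g = 8

8


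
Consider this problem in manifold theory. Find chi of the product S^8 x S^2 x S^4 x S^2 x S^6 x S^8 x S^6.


chi is multiplicative: chi(X x Y) = chi(X) chi(Y).
Each even-dim sphere has chi = 2. There are 7 factors.
chi = 2^7 = 128

128


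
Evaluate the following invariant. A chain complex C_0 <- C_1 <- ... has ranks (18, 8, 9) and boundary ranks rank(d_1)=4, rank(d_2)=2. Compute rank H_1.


rank H_k = rank(ker d_k) - rank(im d_{k+1}).
rank(ker d_1) = rank(C_1) - rank(d_1) = 8 - 4 = 4.
rank(im d_{1+1}) = 2.
rank H_1 = 4 - 2 = 2

2


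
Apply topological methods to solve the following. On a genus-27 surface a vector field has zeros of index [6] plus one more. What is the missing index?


Poincare-Hopf: sum of indices = chi(M).
chi(Sigma_27) = 2 - 2*27 = -52.
Sum of known indices = 6.
x = chi - (sum known) = -52 - (6) = -58

-58


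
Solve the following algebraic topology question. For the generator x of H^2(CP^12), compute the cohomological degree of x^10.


|x| = 2 in H^*(CP^n).
|x^10| = 10 * |x| = 10 * 2 = 20

20


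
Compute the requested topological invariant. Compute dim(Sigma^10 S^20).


Each suspension raises dimension by 1: Sigma S^n = S^{n+1}.
Sigma^10 S^20 = S^{20+10} = S^30

30


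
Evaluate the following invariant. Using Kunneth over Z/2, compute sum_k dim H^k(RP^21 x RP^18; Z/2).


dim H^*(RP^n; Z/2) = n+1 (one Z/2 in each degree 0..n).
Total Betti number is multiplicative.
Total = (21+1) * (18+1) = 22 * 19 = 418

418


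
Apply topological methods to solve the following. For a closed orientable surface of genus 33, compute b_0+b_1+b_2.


For Sigma_33: b_0 = 1, b_1 = 2g = 66, b_2 = 1.
Total = 1 + 66 + 1 = 68

68


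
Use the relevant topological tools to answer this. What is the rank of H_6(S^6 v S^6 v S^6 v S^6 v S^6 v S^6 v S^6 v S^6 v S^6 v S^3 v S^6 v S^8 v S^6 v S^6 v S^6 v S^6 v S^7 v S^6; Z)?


For a wedge of spheres, H_k (k>0) is free on one generator per sphere of dimension k.
Spheres of dimension 6: count = 15.
b_6 = 15

15


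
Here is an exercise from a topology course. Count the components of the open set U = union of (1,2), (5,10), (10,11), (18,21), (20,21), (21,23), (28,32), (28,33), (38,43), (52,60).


Sort and merge overlapping open intervals.
Merged: (1,2), (5,10), (10,11), (18,21), (21,23), (28,33), (38,43), (52,60).
Number of components = 8

8


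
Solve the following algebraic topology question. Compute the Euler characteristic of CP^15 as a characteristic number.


For any closed oriented manifold, <e(TM),[M]> = chi(M).
chi(CP^15) = 15+1 = 16

16


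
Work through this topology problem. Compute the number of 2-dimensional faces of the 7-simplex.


Delta^7 has 7+1 vertices. A 2-face is a choice of 2+1 vertices.
f_2 = C(7+1, 2+1) = C(8,3) = 56

56


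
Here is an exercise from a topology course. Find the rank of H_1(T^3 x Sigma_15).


pi_1(A x B) = pi_1(A) x pi_1(B); rank of abelianization = b_1.
b_1(T^3) = 3, b_1(Sigma_15) = 2*15 = 30.
b_1(product) = 3 + 30 = 33

33


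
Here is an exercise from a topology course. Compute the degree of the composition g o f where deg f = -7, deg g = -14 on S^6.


Degree is multiplicative under composition: deg(g o f) = deg(g) * deg(f).
= -14 * -7 = 98

98


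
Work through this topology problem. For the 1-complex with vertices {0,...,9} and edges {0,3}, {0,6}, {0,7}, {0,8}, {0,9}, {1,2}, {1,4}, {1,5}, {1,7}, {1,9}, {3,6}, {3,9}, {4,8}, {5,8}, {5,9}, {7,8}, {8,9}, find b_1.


b_1 = E - V + (number of components).
E = 17, V = 10, components = 1.
b_1 = 17 - 10 + 1 = 8

8


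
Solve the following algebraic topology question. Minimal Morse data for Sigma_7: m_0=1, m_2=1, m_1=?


A perfect Morse function has m_k = b_k.
For Sigma_7: b_0=1, b_1=2g=14, b_2=1.
Saddles m_1 = 2g = 14

14


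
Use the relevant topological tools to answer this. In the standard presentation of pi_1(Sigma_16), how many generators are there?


Standard presentation: pi_1(Sigma_g) = <a_1,b_1,...,a_g,b_g | [a_1,b_1]...[a_g,b_g] = 1>.
Number of generators = 2g = 2*16 = 32

32


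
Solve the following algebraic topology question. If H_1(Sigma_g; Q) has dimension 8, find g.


For a closed orientable surface: b_1 = 2g.
8 = 2g
g = 8 / 2 = 4

4


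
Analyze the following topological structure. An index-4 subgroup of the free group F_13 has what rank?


Nielsen-Schreier: an index-n subgroup of F_r is free of rank 1 + n(r-1).
Equivalently: chi(cover) = n*chi(base); chi(vee_r S^1) = 1 - 13 = -12.
chi(E) = 4*(-12) = -48; rank = 1 - chi(E) = 1 - (-48) = 49.
rank = 1 + 4*(13-1) = 1 + 48 = 49

49


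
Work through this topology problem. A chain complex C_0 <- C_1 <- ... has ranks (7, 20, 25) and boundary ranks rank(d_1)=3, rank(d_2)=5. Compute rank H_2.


rank H_k = rank(ker d_k) - rank(im d_{k+1}).
rank(ker d_2) = rank(C_2) - rank(d_2) = 25 - 5 = 20.
rank(im d_{2+1}) = 0.
rank H_2 = 20 - 0 = 20

20


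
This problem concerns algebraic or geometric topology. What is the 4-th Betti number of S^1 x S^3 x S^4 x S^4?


Each S^d has Poincare polynomial 1 + t^d.
The product S^1 x S^3 x S^4 x S^4 has Poincare polynomial prod(1+t^d_i).
Expanding: b_0=1, b_1=1, b_3=1, b_4=3, b_5=2, b_7=2, b_8=3, b_9=1, b_11=1, b_12=1.
b_4 = 3

3


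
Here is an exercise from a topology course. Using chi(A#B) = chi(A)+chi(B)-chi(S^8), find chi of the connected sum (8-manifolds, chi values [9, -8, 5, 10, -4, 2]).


For n-manifolds: chi(A#B) = chi(A) + chi(B) - chi(S^8).
chi(S^8) = 1 + (-1)^8 = 2.
chi(#) = (sum chi_i) - (6-1)*chi(S^8) = 14 - 5*2 = 4

4


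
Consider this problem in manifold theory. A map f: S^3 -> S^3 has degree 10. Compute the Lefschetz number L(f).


On S^3: L(f) = tr(f_0*) + (-1)^3 tr(f_3*) = 1 + (-1)^3 * deg(f).
L(f) = 1 + (-1)^3 * 10 = 1 + -10 = -9

-9


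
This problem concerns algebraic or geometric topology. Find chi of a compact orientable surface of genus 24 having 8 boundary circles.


For a compact orientable surface with genus g and b boundary components: chi = 2 - 2g - b.
chi = 2 - 2*24 - 8 = 2 - 48 - 8 = -54

-54


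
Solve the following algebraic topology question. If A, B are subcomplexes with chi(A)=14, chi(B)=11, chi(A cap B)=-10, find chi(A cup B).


chi(A cup B) = chi(A) + chi(B) - chi(A cap B)
= 14 + (11) - (-10)
= 35

35


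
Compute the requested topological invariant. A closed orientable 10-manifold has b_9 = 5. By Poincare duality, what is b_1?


Poincare duality for closed orientable n-manifolds: b_k = b_{n-k}.
Here n = 10, so b_1 = b_9 = 5

5


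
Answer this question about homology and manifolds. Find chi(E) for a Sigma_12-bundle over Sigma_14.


For a fiber bundle F -> E -> B (with CW structure): chi(E) = chi(B) * chi(F).
chi(Sigma_14) = -26, chi(Sigma_12) = -22.
chi(E) = (-26) * (-22) = 572

572


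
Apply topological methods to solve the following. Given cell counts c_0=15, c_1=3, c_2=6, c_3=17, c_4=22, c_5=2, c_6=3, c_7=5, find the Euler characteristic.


chi = sum_k (-1)^k c_k.
= (-1)^0*15 + (-1)^1*3 + (-1)^2*6 + (-1)^3*17 + (-1)^4*22 + (-1)^5*2 + (-1)^6*3 + (-1)^7*5
= (15) + (-3) + (6) + (-17) + (22) + (-2) + (3) + (-5)
= 19

19


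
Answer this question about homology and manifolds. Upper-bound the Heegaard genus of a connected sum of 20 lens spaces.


Heegaard genus satisfies g(A#B) <= g(A) + g(B).
Each lens space has g = 1.
Upper bound: 20 * 1 = 20

20


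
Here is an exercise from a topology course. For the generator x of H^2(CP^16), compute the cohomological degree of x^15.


|x| = 2 in H^*(CP^n).
|x^15| = 15 * |x| = 15 * 2 = 30

30


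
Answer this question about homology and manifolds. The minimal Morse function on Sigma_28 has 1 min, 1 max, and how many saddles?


A perfect Morse function has m_k = b_k.
For Sigma_28: b_0=1, b_1=2g=56, b_2=1.
Saddles m_1 = 2g = 56

56


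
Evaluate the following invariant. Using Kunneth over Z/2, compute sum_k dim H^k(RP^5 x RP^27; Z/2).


dim H^*(RP^n; Z/2) = n+1 (one Z/2 in each degree 0..n).
Total Betti number is multiplicative.
Total = (5+1) * (27+1) = 6 * 28 = 168

168


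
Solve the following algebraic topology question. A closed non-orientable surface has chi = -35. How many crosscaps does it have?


chi = 2 - k for closed non-orientable surfaces with k crosscaps.
-35 = 2 - k
k = 2 - (-35) = 37

37


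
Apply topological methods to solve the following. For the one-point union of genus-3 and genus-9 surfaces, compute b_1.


For a wedge: H_1(A v B) = H_1(A) + H_1(B).
b_1(Sigma_3) = 6, b_1(Sigma_9) = 18.
b_1 = 6 + 18 = 24

24


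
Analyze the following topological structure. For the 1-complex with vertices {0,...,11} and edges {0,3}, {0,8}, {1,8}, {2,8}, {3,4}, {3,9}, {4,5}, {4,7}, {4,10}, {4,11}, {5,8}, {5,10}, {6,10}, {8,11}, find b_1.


b_1 = E - V + (number of components).
E = 14, V = 12, components = 1.
b_1 = 14 - 12 + 1 = 3

3


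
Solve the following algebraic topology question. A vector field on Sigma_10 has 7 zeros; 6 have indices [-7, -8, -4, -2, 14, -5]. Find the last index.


Poincare-Hopf: sum of indices = chi(M).
chi(Sigma_10) = 2 - 2*10 = -18.
Sum of known indices = -12.
x = chi - (sum known) = -18 - (-12) = -6

-6


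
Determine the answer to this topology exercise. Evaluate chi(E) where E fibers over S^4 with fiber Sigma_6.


chi(S^4) = 2 (n even), chi(Sigma_6) = 2 - 2*6 = -10.
chi(E) = 2 * (-10) = -20

-20


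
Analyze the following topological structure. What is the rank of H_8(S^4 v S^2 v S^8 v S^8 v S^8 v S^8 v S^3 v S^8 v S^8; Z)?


For a wedge of spheres, H_k (k>0) is free on one generator per sphere of dimension k.
Spheres of dimension 8: count = 6.
b_8 = 6

6


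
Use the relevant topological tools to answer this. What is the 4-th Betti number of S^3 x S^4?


Each S^d has Poincare polynomial 1 + t^d.
The product S^3 x S^4 has Poincare polynomial prod(1+t^d_i).
Expanding: b_0=1, b_3=1, b_4=1, b_7=1.
b_4 = 1

1


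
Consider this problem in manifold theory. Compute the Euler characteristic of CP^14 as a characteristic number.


For any closed oriented manifold, <e(TM),[M]> = chi(M).
chi(CP^14) = 14+1 = 15

15


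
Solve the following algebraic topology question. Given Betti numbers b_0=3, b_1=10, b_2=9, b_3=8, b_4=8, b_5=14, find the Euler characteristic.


chi = sum_k (-1)^k b_k.
= (3) + (-10) + (9) + (-8) + (8) + (-14)
= -12

-12


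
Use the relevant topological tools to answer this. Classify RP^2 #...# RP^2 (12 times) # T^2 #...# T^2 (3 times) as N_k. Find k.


Since a >= 1, the sum is non-orientable; each T^2 can be replaced by RP^2 # RP^2 (since T^2#RP^2 = 3RP^2).
Total crosscaps k = 12 + 2*3 = 18.
Check via chi: chi = 12*1 + 3*0 - (12+3-1)*2 = -16 = 2 - k = -16. Consistent.

18


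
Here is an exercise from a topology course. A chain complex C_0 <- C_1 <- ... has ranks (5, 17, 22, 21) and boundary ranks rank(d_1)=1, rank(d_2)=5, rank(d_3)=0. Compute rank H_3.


rank H_k = rank(ker d_k) - rank(im d_{k+1}).
rank(ker d_3) = rank(C_3) - rank(d_3) = 21 - 0 = 21.
rank(im d_{3+1}) = 0.
rank H_3 = 21 - 0 = 21

21


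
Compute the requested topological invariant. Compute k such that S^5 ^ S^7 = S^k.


S^m ^ S^n = S^{m+n}.
k = 5 + 7 = 12

12


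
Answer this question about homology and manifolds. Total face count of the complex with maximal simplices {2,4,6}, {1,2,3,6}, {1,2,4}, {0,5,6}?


Each maximal simplex on m vertices has 2^m - 1 nonempty faces.
Take the union (dedupe shared faces).
Total distinct faces = 27

27


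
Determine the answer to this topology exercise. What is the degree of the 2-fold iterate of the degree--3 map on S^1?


deg(f) = -3. Degree is multiplicative: deg(f^2) = (deg f)^2.
deg(f^2) = (-3)^2 = 9

9


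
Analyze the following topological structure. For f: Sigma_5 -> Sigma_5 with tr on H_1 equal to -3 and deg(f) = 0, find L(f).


L(f) = tr(f_0*) - tr(f_1*) + tr(f_2*).
= 1 - (-3) + (0)
= 4

4


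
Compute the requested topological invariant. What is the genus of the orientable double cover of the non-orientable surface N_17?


chi(N_17) = 2 - 17 = -15.
Double cover: chi(Sigma_g) = 2 * chi(N_17) = 2*(-15) = -30.
2 - 2g = -30, so g = (2 - (-30))/2 = 32/2 = 16

16


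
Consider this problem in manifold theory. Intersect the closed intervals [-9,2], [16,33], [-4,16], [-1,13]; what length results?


Intersection = [max(a_i), min(b_i)] = [16, 2].
Since 16 > 2, the intersection is empty.
Length = 0

0


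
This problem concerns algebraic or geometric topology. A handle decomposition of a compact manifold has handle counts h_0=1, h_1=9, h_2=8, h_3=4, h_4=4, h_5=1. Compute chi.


Handles of index k contribute (-1)^k to chi (same as CW cells).
chi = (1) + (-9) + (8) + (-4) + (4) + (-1) = -1

-1


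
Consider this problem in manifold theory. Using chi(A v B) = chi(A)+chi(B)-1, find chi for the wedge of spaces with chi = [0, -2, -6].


chi(A v B) = chi(A) + chi(B) - 1 (one point identified).
For 3 spaces: chi = (sum chi_i) - (3 - 1).
sum = -8; chi = -8 - 2 = -10

-10


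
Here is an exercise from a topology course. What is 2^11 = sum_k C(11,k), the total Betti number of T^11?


b_k(T^11) = C(11,k), so the sum over k is sum_k C(11,k) = 2^11.
Total = 2^11 = 2048

2048


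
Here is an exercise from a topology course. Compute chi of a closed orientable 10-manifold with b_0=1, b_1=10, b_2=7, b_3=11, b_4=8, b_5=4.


By Poincare duality b_k = b_{10-k}, so full Betti numbers: b_0=1, b_1=10, b_2=7, b_3=11, b_4=8, b_5=4, b_6=8, b_7=11, b_8=7, b_9=10, b_10=1.
chi = sum (-1)^k b_k = -14

-14


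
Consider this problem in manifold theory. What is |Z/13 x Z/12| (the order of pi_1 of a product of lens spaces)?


pi_1(X x Y) = pi_1(X) x pi_1(Y).
pi_1(L(13,1)) = Z/13, pi_1(L(12,1)) = Z/12.
|Z/13 x Z/12| = 13 * 12 = 156

156


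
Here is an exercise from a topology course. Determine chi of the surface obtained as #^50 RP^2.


For a non-orientable closed surface with k crosscaps: chi = 2 - k.
Here k = 50.
chi = 2 - 50 = -48

-48


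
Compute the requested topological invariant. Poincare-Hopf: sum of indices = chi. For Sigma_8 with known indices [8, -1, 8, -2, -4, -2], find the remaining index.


Poincare-Hopf: sum of indices = chi(M).
chi(Sigma_8) = 2 - 2*8 = -14.
Sum of known indices = 7.
x = chi - (sum known) = -14 - (7) = -21

-21


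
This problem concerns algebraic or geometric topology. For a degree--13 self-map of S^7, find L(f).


On S^7: L(f) = tr(f_0*) + (-1)^7 tr(f_7*) = 1 + (-1)^7 * deg(f).
L(f) = 1 + (-1)^7 * -13 = 1 + 13 = 14

14


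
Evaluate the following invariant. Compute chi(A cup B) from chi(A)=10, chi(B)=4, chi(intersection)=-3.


chi(A cup B) = chi(A) + chi(B) - chi(A cap B)
= 10 + (4) - (-3)
= 17

17


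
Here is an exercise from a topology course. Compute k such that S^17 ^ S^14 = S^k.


S^m ^ S^n = S^{m+n}.
k = 17 + 14 = 31

31


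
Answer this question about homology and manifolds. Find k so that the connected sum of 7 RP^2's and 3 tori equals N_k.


Since a >= 1, the sum is non-orientable; each T^2 can be replaced by RP^2 # RP^2 (since T^2#RP^2 = 3RP^2).
Total crosscaps k = 7 + 2*3 = 13.
Check via chi: chi = 7*1 + 3*0 - (7+3-1)*2 = -11 = 2 - k = -11. Consistent.

13


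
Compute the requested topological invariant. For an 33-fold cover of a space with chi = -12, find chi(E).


For a finite covering: chi(E) = (number of sheets) * chi(B).
chi(E) = 33 * (-12) = -396

-396


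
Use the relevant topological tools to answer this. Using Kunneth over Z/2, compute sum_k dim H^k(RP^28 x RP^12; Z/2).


dim H^*(RP^n; Z/2) = n+1 (one Z/2 in each degree 0..n).
Total Betti number is multiplicative.
Total = (28+1) * (12+1) = 29 * 13 = 377

377


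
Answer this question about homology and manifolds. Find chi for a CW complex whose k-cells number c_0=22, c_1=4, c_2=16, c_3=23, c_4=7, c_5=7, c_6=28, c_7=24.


chi = sum_k (-1)^k c_k.
= (-1)^0*22 + (-1)^1*4 + (-1)^2*16 + (-1)^3*23 + (-1)^4*7 + (-1)^5*7 + (-1)^6*28 + (-1)^7*24
= (22) + (-4) + (16) + (-23) + (7) + (-7) + (28) + (-24)
= 15

15


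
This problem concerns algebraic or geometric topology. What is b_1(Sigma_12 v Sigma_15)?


For a wedge: H_1(A v B) = H_1(A) + H_1(B).
b_1(Sigma_12) = 24, b_1(Sigma_15) = 30.
b_1 = 24 + 30 = 54

54


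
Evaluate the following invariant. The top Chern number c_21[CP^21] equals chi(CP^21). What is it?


For any closed oriented manifold, <e(TM),[M]> = chi(M).
chi(CP^21) = 21+1 = 22

22


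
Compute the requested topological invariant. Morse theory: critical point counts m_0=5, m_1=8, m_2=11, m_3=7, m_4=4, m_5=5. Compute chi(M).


Morse theory: chi(M) = sum_k (-1)^k m_k where m_k = #(index-k critical points).
= (5) + (-8) + (11) + (-7) + (4) + (-5) = 0

0


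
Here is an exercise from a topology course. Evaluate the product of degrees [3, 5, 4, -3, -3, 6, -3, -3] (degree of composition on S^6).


Degree is multiplicative: deg(composition) = product of degrees.
= (3) * (5) * (4) * (-3) * (-3) * (6) * (-3) * (-3) = 29160

29160


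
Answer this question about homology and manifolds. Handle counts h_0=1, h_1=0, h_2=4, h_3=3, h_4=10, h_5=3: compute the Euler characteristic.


Handles of index k contribute (-1)^k to chi (same as CW cells).
chi = (1) + (0) + (4) + (-3) + (10) + (-3) = 9

9


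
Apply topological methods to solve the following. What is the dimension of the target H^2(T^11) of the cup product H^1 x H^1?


Cup product: H^p x H^q -> H^{p+q}; here p+q = 1+1 = 2.
rank H^k(T^n) = C(n,k).
C(11,2) = 55

55


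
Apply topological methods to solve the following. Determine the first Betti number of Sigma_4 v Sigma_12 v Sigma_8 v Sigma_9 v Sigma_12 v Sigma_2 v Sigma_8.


For a wedge X v Y: reduced H_k(X v Y) = H_k(X) + H_k(Y).
Each Sigma_g contributes b_1 = 2g.
b_1 = 8 + 24 + 16 + 18 + 24 + 4 + 16 = 110

110


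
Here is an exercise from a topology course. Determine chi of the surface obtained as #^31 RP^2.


For a non-orientable closed surface with k crosscaps: chi = 2 - k.
Here k = 31.
chi = 2 - 31 = -29

-29


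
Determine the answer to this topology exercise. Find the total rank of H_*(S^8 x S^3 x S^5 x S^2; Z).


Total Betti number is multiplicative under products.
Each S^d (d>=1) has total Betti number 2.
There are 4 sphere factors.
Total = 2^4 = 16

16


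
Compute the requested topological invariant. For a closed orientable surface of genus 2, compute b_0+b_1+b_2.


For Sigma_2: b_0 = 1, b_1 = 2g = 4, b_2 = 1.
Total = 1 + 4 + 1 = 6

6


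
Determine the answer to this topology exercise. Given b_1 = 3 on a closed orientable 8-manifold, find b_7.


Poincare duality for closed orientable n-manifolds: b_k = b_{n-k}.
Here n = 8, so b_7 = b_1 = 3

3


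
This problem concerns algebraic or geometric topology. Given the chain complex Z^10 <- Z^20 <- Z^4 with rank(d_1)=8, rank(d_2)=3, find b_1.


rank H_k = rank(ker d_k) - rank(im d_{k+1}).
rank(ker d_1) = rank(C_1) - rank(d_1) = 20 - 8 = 12.
rank(im d_{1+1}) = 3.
rank H_1 = 12 - 3 = 9

9


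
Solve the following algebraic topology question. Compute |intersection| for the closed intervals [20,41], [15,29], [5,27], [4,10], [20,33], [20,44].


Intersection = [max(a_i), min(b_i)] = [20, 10].
Since 20 > 10, the intersection is empty.
Length = 0

0


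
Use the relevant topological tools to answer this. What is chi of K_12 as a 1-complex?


K_12: V = 12, E = C(12,2) = 66.
chi = V - E = 12 - 66 = -54

-54


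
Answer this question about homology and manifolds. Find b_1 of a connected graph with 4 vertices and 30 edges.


For a connected graph: rank(pi_1) = b_1 = E - V + 1 = 1 - chi.
chi = V - E = 4 - 30 = -26.
rank = 1 - (-26) = 30 - 4 + 1 = 27

27


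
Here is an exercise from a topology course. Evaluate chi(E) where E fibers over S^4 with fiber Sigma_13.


chi(S^4) = 2 (n even), chi(Sigma_13) = 2 - 2*13 = -24.
chi(E) = 2 * (-24) = -48

-48


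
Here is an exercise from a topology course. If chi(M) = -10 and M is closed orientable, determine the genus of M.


chi = 2 - 2g for closed orientable surfaces.
-10 = 2 - 2g
2g = 2 - (-10) = 12
g = 6

6


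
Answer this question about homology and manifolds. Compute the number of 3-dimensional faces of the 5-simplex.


Delta^5 has 5+1 vertices. A 3-face is a choice of 3+1 vertices.
f_3 = C(5+1, 3+1) = C(6,4) = 15

15


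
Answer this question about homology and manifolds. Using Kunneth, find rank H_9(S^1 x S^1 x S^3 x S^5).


Each S^d has Poincare polynomial 1 + t^d.
The product S^1 x S^1 x S^3 x S^5 has Poincare polynomial prod(1+t^d_i).
Expanding: b_0=1, b_1=2, b_2=1, b_3=1, b_4=2, b_5=2, b_6=2, b_7=1, b_8=1, b_9=2, b_10=1.
b_9 = 2

2


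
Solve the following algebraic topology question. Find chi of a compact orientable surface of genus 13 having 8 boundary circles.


For a compact orientable surface with genus g and b boundary components: chi = 2 - 2g - b.
chi = 2 - 2*13 - 8 = 2 - 26 - 8 = -32

-32


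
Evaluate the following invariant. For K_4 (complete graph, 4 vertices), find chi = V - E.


K_4: V = 4, E = C(4,2) = 6.
chi = V - E = 4 - 6 = -2

-2


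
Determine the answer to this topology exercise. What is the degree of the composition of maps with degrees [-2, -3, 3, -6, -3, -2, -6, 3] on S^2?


Degree is multiplicative: deg(composition) = product of degrees.
= (-2) * (-3) * (3) * (-6) * (-3) * (-2) * (-6) * (3) = 11664

11664


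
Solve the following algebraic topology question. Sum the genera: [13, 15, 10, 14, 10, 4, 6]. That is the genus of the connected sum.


Genus is additive under connected sum of orientable surfaces.
g = 13 + 15 + 10 + 14 + 10 + 4 + 6 = 72

72


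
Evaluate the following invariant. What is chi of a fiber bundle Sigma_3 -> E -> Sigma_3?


For a fiber bundle F -> E -> B (with CW structure): chi(E) = chi(B) * chi(F).
chi(Sigma_3) = -4, chi(Sigma_3) = -4.
chi(E) = (-4) * (-4) = 16

16


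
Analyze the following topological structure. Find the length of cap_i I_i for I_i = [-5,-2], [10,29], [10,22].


Intersection = [max(a_i), min(b_i)] = [10, -2].
Since 10 > -2, the intersection is empty.
Length = 0

0


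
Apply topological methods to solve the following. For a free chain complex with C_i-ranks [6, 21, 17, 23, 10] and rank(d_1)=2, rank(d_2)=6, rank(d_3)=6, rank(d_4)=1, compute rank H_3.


rank H_k = rank(ker d_k) - rank(im d_{k+1}).
rank(ker d_3) = rank(C_3) - rank(d_3) = 23 - 6 = 17.
rank(im d_{3+1}) = 1.
rank H_3 = 17 - 1 = 16

16


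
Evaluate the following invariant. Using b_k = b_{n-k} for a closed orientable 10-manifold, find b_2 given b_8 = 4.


Poincare duality for closed orientable n-manifolds: b_k = b_{n-k}.
Here n = 10, so b_2 = b_8 = 4

4


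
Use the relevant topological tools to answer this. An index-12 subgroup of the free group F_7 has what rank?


Nielsen-Schreier: an index-n subgroup of F_r is free of rank 1 + n(r-1).
Equivalently: chi(cover) = n*chi(base); chi(vee_r S^1) = 1 - 7 = -6.
chi(E) = 12*(-6) = -72; rank = 1 - chi(E) = 1 - (-72) = 73.
rank = 1 + 12*(7-1) = 1 + 72 = 73

73


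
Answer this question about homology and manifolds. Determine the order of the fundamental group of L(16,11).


pi_1(L(p,q)) = Z/pZ for any q coprime to p.
|pi_1(L(16,11))| = 16

16


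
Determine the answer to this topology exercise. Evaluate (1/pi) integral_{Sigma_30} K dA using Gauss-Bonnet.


Gauss-Bonnet: integral K dA = 2*pi*chi(M).
chi(Sigma_30) = 2 - 2*30 = -58.
(integral K dA)/pi = 2*chi = 2*(-58) = -116

-116


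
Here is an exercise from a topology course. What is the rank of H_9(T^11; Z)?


By the Kunneth formula, b_k(T^n) = C(n,k).
b_9(T^11) = C(11,9).
C(11,9) = 11!/(9!*2!) = 55

55


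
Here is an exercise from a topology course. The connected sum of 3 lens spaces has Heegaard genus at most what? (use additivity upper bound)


Heegaard genus satisfies g(A#B) <= g(A) + g(B).
Each lens space has g = 1.
Upper bound: 3 * 1 = 3

3


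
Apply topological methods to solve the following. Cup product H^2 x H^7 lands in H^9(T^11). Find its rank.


Cup product: H^p x H^q -> H^{p+q}; here p+q = 2+7 = 9.
rank H^k(T^n) = C(n,k).
C(11,9) = 55

55


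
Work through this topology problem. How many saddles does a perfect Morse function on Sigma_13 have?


A perfect Morse function has m_k = b_k.
For Sigma_13: b_0=1, b_1=2g=26, b_2=1.
Saddles m_1 = 2g = 26

26


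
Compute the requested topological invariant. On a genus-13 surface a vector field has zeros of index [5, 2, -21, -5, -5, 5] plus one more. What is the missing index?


Poincare-Hopf: sum of indices = chi(M).
chi(Sigma_13) = 2 - 2*13 = -24.
Sum of known indices = -19.
x = chi - (sum known) = -24 - (-19) = -5

-5


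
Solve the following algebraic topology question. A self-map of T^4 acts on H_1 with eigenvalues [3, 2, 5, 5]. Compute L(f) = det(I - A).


For a torus self-map: L(f) = det(I - A) where A acts on H_1.
L(f) = (1-3) * (1-2) * (1-5) * (1-5) = -2 * -1 * -4 * -4 = 32

32


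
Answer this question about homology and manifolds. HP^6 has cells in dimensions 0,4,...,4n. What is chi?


HP^6 has one cell in each dimension 0, 4, ..., 4*6 (6+1 cells, all even-dim).
chi = 6 + 1 = 7

7


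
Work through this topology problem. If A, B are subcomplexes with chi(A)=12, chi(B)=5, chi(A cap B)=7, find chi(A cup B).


chi(A cup B) = chi(A) + chi(B) - chi(A cap B)
= 12 + (5) - (7)
= 10

10


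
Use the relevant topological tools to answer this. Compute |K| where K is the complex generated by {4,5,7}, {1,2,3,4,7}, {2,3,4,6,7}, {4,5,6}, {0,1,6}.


Each maximal simplex on m vertices has 2^m - 1 nonempty faces.
Take the union (dedupe shared faces).
Total distinct faces = 58

58


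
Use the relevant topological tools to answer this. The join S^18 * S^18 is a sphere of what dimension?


Join of spheres: S^m * S^n = S^{m+n+1}.
dim = 18 + 18 + 1 = 37

37


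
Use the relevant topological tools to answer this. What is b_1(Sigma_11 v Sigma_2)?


For a wedge: H_1(A v B) = H_1(A) + H_1(B).
b_1(Sigma_11) = 22, b_1(Sigma_2) = 4.
b_1 = 22 + 4 = 26

26


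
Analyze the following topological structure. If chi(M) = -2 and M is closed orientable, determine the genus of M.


chi = 2 - 2g for closed orientable surfaces.
-2 = 2 - 2g
2g = 2 - (-2) = 4
g = 2

2


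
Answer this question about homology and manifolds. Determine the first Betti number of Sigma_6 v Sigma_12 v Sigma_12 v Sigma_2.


For a wedge X v Y: reduced H_k(X v Y) = H_k(X) + H_k(Y).
Each Sigma_g contributes b_1 = 2g.
b_1 = 12 + 24 + 24 + 4 = 64

64


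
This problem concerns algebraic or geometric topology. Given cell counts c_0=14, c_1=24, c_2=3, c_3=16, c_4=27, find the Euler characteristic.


chi = sum_k (-1)^k c_k.
= (-1)^0*14 + (-1)^1*24 + (-1)^2*3 + (-1)^3*16 + (-1)^4*27
= (14) + (-24) + (3) + (-16) + (27)
= 4

4


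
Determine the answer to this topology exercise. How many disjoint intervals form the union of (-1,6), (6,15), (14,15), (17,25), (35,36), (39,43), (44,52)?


Sort and merge overlapping open intervals.
Merged: (-1,6), (6,15), (17,25), (35,36), (39,43), (44,52).
Number of components = 6

6


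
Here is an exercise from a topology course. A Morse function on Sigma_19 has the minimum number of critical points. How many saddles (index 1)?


A perfect Morse function has m_k = b_k.
For Sigma_19: b_0=1, b_1=2g=38, b_2=1.
Saddles m_1 = 2g = 38

38


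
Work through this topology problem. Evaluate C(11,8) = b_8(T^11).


By the Kunneth formula, b_k(T^n) = C(n,k).
b_8(T^11) = C(11,8).
C(11,8) = 11!/(8!*3!) = 165

165


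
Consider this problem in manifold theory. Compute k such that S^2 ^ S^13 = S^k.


S^m ^ S^n = S^{m+n}.
k = 2 + 13 = 15

15


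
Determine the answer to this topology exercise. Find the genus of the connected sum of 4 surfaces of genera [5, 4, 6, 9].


Genus is additive under connected sum of orientable surfaces.
g = 5 + 4 + 6 + 9 = 24

24


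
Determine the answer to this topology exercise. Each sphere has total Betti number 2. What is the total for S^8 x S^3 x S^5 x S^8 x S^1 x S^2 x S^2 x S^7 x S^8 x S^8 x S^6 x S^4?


Total Betti number is multiplicative under products.
Each S^d (d>=1) has total Betti number 2.
There are 12 sphere factors.
Total = 2^12 = 4096

4096


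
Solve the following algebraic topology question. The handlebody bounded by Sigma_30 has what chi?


A genus-g handlebody deformation retracts to a wedge of g circles.
chi(vee_g S^1) = 1 - g.
chi(H_30) = 1 - 30 = -29

-29


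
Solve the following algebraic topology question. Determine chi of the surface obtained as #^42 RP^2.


For a non-orientable closed surface with k crosscaps: chi = 2 - k.
Here k = 42.
chi = 2 - 42 = -40

-40


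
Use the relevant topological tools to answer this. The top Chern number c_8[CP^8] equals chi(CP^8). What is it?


For any closed oriented manifold, <e(TM),[M]> = chi(M).
chi(CP^8) = 8+1 = 9

9


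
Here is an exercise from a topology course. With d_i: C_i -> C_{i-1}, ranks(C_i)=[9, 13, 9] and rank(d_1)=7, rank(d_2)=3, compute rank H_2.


rank H_k = rank(ker d_k) - rank(im d_{k+1}).
rank(ker d_2) = rank(C_2) - rank(d_2) = 9 - 3 = 6.
rank(im d_{2+1}) = 0.
rank H_2 = 6 - 0 = 6

6


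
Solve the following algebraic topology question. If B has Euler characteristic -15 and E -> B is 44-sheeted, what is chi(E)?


For a finite covering: chi(E) = (number of sheets) * chi(B).
chi(E) = 44 * (-15) = -660

-660


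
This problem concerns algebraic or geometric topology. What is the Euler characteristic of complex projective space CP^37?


CP^37 has one cell in each even dimension 0, 2, ..., 2*37 (37+1 cells total).
All cells are even-dimensional, so chi = number of cells.
chi = 37 + 1 = 38

38


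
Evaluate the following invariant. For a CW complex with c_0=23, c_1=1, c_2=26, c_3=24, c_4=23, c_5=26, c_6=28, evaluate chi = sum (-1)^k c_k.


chi = sum_k (-1)^k c_k.
= (-1)^0*23 + (-1)^1*1 + (-1)^2*26 + (-1)^3*24 + (-1)^4*23 + (-1)^5*26 + (-1)^6*28
= (23) + (-1) + (26) + (-24) + (23) + (-26) + (28)
= 49

49


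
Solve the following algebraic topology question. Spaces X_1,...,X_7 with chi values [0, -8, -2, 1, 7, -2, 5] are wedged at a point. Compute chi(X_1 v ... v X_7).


chi(A v B) = chi(A) + chi(B) - 1 (one point identified).
For 7 spaces: chi = (sum chi_i) - (7 - 1).
sum = 1; chi = 1 - 6 = -5

-5


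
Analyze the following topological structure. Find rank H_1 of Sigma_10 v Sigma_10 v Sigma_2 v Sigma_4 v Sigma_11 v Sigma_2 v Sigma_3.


For a wedge X v Y: reduced H_k(X v Y) = H_k(X) + H_k(Y).
Each Sigma_g contributes b_1 = 2g.
b_1 = 20 + 20 + 4 + 8 + 22 + 4 + 6 = 84

84


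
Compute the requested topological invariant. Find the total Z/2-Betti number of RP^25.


H^k(RP^25; Z/2) = Z/2 for each 0 <= k <= 25.
Total dimension = 25 + 1 = 26

26


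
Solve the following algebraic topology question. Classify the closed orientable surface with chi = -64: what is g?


chi = 2 - 2g for closed orientable surfaces.
-64 = 2 - 2g
2g = 2 - (-64) = 66
g = 33

33


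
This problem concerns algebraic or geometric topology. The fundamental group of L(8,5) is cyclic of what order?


pi_1(L(p,q)) = Z/pZ for any q coprime to p.
|pi_1(L(8,5))| = 8

8


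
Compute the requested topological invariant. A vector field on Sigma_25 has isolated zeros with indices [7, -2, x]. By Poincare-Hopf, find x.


Poincare-Hopf: sum of indices = chi(M).
chi(Sigma_25) = 2 - 2*25 = -48.
Sum of known indices = 5.
x = chi - (sum known) = -48 - (5) = -53

-53


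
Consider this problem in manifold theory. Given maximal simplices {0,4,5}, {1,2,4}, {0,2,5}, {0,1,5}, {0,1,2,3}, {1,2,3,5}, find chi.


Enumerate all faces; f-vector: f_0=6, f_1=14, f_2=11, f_3=2.
chi = sum (-1)^k f_k = 1

1


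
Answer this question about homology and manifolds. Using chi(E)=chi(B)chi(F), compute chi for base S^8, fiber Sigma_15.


chi(S^8) = 2 (n even), chi(Sigma_15) = 2 - 2*15 = -28.
chi(E) = 2 * (-28) = -56

-56


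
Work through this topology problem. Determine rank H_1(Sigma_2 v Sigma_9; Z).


For a wedge: H_1(A v B) = H_1(A) + H_1(B).
b_1(Sigma_2) = 4, b_1(Sigma_9) = 18.
b_1 = 4 + 18 = 22

22


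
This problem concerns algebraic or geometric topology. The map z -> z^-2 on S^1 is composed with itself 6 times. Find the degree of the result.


deg(f) = -2. Degree is multiplicative: deg(f^6) = (deg f)^6.
deg(f^6) = (-2)^6 = 64

64


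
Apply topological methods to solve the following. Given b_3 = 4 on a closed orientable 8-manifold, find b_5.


Poincare duality for closed orientable n-manifolds: b_k = b_{n-k}.
Here n = 8, so b_5 = b_3 = 4

4


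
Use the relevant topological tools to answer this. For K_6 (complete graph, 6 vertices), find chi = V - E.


K_6: V = 6, E = C(6,2) = 15.
chi = V - E = 6 - 15 = -9

-9


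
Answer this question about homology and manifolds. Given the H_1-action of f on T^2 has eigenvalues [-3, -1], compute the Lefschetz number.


For a torus self-map: L(f) = det(I - A) where A acts on H_1.
L(f) = (1--3) * (1--1) = 4 * 2 = 8

8


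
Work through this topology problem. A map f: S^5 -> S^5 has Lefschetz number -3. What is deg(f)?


L(f) = 1 + (-1)^5 deg(f) on S^5.
-3 = 1 + (-1)^5 * deg(f)
(-1)^5 * deg(f) = -4
deg(f) = 4

4


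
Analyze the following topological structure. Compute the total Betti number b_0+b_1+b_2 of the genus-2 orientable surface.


For Sigma_2: b_0 = 1, b_1 = 2g = 4, b_2 = 1.
Total = 1 + 4 + 1 = 6

6


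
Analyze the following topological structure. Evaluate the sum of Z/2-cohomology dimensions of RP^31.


H^k(RP^31; Z/2) = Z/2 for each 0 <= k <= 31.
Total dimension = 31 + 1 = 32

32


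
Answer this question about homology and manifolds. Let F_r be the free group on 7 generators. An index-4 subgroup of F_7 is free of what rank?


Nielsen-Schreier: an index-n subgroup of F_r is free of rank 1 + n(r-1).
Equivalently: chi(cover) = n*chi(base); chi(vee_r S^1) = 1 - 7 = -6.
chi(E) = 4*(-6) = -24; rank = 1 - chi(E) = 1 - (-24) = 25.
rank = 1 + 4*(7-1) = 1 + 24 = 25

25
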